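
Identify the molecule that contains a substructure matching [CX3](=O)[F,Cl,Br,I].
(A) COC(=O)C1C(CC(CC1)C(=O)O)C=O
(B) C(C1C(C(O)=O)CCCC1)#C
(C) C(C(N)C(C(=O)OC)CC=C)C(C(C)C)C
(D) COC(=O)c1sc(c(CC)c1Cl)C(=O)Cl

[CX3](=O)[F,Cl,Br,I] describes a carbonyl carbon bonded to a halogen (an acyl halide).
(A) has a carboxylic acid group (-C(=O)OH) but the carbonyl is bonded to -OH, not to a halogen.
(B) has a carboxylic acid group (-C(=O)OH) but the carbonyl is bonded to -OH, not to a halogen.
(C) has a methyl-ester group (-C(=O)OCH3) but the carbonyl is bonded to -O-C, not to a halogen.
(D) contains an acyl chloride (-C(=O)Cl), which satisfies every atom and bond constraint.
So the answer is (D).

D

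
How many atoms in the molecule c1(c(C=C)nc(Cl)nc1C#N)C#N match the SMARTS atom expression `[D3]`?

Check the 13 heavy atoms by environment: 2× n (aromatic, D2) → no; 4× c (aromatic, D3) → match; 3× C (D2) → no; 2× N (D1) → no; 1× Cl (D1) → no; 1× C (D1) → no.
That gives 4 matching atoms.

4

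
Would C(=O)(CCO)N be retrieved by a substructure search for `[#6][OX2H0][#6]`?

The pattern [#6][OX2H0][#6] describes an aliphatic oxygen bridging two carbons with no H on the oxygen — an ether.
The closest candidate here is a hydroxyl group (-OH), but the oxygen has H1, not H0 bridging two carbons. No other fragment satisfies the full query, so there is no match.

No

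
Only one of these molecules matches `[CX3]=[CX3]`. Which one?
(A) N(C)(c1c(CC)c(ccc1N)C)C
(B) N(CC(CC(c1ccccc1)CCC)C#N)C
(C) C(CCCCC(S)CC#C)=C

C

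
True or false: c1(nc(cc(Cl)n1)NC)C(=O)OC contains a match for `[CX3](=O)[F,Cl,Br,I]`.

False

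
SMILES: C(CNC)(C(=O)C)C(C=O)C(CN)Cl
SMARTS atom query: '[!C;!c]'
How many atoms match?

Check the 14 heavy atoms by environment: 9× C → no; 2× O → match; 2× N → match; 1× Cl → match.
Summing the matching environments: 2 + 2 + 1 = 5 matching atoms.

5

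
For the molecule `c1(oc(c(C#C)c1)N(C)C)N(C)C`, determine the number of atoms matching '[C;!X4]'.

2

The query [C;!X4] means: aliphatic carbon that does not have four total connections.
Check the 13 heavy atoms by environment: 1× o (aromatic, X2) → no; 4× c (aromatic, X3) → no; 2× N (X3) → no; 4× C (X4) → no; 2× C (X2) → match.
That gives 2 matching atoms.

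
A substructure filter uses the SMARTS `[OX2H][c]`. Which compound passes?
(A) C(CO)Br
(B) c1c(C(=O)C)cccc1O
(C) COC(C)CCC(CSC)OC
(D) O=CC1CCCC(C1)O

[OX2H][c] describes a hydroxyl oxygen attached to an aromatic carbon (a phenol).
(A) has a hydroxyl group (-OH) but the -OH is on an aliphatic carbon, not an aromatic c.
(B) contains a hydroxyl group (-OH), which satisfies every atom and bond constraint.
(C) has a methoxy ether (-OCH3) but the oxygen has H0, not H1.
(D) has a hydroxyl group (-OH) but the -OH is on an aliphatic carbon, not an aromatic c.
So the answer is (B).

B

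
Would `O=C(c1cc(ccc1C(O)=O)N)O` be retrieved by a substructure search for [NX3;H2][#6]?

Yes

The pattern [NX3;H2][#6] describes a trivalent nitrogen with two H attached to carbon — a primary amine.
The molecule carries a primary amino group (-NH2), whose atoms satisfy every constraint of the query, so the pattern matches.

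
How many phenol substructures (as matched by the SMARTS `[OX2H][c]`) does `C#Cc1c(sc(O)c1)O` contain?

2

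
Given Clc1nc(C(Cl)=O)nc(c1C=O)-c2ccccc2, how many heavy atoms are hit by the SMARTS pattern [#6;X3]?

12

Check the 18 heavy atoms by environment: 2× n (aromatic, X2) → no; 10× c (aromatic, X3) → match; 2× C (X3) → match; 2× O (X1) → no; 2× Cl (X1) → no.
Summing the matching environments: 10 + 2 = 12 matching atoms.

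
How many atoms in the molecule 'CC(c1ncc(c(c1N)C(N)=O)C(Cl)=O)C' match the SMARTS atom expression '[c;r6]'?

5

The query [c;r6] means: aromatic carbon that belongs to a six-membered ring.
Check the 16 heavy atoms by environment: 1× n (aromatic, in 6-ring) → no; 5× c (aromatic, in 6-ring) → match; 5× C (acyclic) → no; 2× O (acyclic) → no; 2× N (acyclic) → no; 1× Cl (acyclic) → no.
That gives 5 matching atoms.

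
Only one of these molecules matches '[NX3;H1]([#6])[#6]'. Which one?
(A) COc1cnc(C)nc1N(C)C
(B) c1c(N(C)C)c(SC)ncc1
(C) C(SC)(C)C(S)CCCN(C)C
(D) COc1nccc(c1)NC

D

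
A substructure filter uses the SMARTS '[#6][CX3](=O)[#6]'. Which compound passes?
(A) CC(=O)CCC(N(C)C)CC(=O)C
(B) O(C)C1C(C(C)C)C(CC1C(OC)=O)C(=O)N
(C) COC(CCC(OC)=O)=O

A

[#6][CX3](=O)[#6] describes a carbonyl carbon (no H) flanked by two carbons (a ketone).
(A) contains an acetyl/ketone group (-C(=O)CH3), which satisfies every atom and bond constraint.
(B) has a methyl-ester group (-C(=O)OCH3) but one neighbour of the carbonyl carbon is O, not C.
(C) has a methyl-ester group (-C(=O)OCH3) but one neighbour of the carbonyl carbon is O, not C.
So the answer is (A).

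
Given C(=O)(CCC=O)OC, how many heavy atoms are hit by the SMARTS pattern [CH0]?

1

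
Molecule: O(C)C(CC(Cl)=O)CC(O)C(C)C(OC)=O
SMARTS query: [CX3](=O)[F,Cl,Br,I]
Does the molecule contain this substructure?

Yes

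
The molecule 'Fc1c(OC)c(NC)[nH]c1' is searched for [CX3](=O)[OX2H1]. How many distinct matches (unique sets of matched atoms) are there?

0

[CX3](=O)[OX2H1] is the SMARTS for a carboxylic acid: an sp2 carbon double-bonded to O and single-bonded to an -OH oxygen.
No fragment in the molecule satisfies every constraint, giving 0 matches.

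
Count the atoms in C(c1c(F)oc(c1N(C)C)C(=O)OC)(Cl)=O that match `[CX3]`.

The query [CX3] means: C with X3: aliphatic carbon with exactly 3 total connections.
Check the 16 heavy atoms by environment: 1× o (aromatic, X2) → no; 4× c (aromatic, X3) → no; 1× N (X3) → no; 3× C (X4) → no; 1× F (X1) → no; 2× C (X3) → match; 2× O (X1) → no; 1× Cl (X1) → no; 1× O (X2) → no.
That gives 2 matching atoms.

2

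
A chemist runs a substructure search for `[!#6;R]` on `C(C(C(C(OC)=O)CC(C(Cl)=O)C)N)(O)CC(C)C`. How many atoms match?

0

Check the 19 heavy atoms by environment: 13× C (acyclic) → no; 4× O (acyclic) → no; 1× Cl (acyclic) → no; 1× N (acyclic) → no.
No environment satisfies the query, so 0 matching atoms.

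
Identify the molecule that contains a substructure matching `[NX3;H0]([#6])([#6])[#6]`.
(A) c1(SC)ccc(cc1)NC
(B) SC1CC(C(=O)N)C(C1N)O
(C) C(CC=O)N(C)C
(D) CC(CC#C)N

C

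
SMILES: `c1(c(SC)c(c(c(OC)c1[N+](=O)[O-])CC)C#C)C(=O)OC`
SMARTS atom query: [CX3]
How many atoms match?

1

The query [CX3] means: C with X3: aliphatic carbon with exactly 3 total connections.
Check the 21 heavy atoms by environment: 6× c (aromatic, X3) → no; 1× S (X2) → no; 5× C (X4) → no; 1× N (charge +1, X3) → no; 1× O (charge -1, X1) → no; 2× O (X1) → no; 2× O (X2) → no; 2× C (X2) → no; 1× C (X3) → match.
That gives 1 matching atom.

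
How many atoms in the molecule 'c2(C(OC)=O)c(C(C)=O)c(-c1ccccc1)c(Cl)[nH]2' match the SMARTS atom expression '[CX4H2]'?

Check the 19 heavy atoms by environment: 1× n (aromatic, H1, X3) → no; 5× c (aromatic, H0, X3) → no; 1× Cl (H0, X1) → no; 5× c (aromatic, H1, X3) → no; 2× C (H0, X3) → no; 2× O (H0, X1) → no; 2× C (H3, X4) → no; 1× O (H0, X2) → no.
No environment satisfies the query, so 0 matching atoms.

0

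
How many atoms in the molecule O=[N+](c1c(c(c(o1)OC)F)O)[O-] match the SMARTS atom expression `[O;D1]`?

3

Check the 12 heavy atoms by environment: 1× o (aromatic, D2) → no; 4× c (aromatic, D3) → no; 1× N (charge +1, D3) → no; 1× O (charge -1, D1) → match; 2× O (D1) → match; 1× F (D1) → no; 1× O (D2) → no; 1× C (D1) → no.
Summing the matching environments: 1 + 2 = 3 matching atoms.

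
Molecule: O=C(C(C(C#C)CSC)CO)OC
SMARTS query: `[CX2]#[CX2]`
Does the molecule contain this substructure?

The pattern [CX2]#[CX2] describes a carbon-carbon triple bond — an alkyne.
The molecule carries an ethynyl group (-C#CH), whose atoms satisfy every constraint of the query, so the pattern matches.

Yes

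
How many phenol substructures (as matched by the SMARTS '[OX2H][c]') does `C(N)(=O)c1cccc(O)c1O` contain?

[OX2H][c] is the SMARTS for a phenol: a hydroxyl oxygen attached to an aromatic carbon.
The molecule carries 2 separate instances of a hydroxyl group (-OH) meeting every constraint; each maps to a distinct set of atoms, giving 2 matches.

2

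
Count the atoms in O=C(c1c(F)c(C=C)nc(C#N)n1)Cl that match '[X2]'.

The query [X2] means: any atom with exactly two total connections (bonds + H).
Check the 14 heavy atoms by environment: 2× n (aromatic, X2) → match; 4× c (aromatic, X3) → no; 3× C (X3) → no; 1× F (X1) → no; 1× C (X2) → match; 1× N (X1) → no; 1× O (X1) → no; 1× Cl (X1) → no.
Summing the matching environments: 2 + 1 = 3 matching atoms.

3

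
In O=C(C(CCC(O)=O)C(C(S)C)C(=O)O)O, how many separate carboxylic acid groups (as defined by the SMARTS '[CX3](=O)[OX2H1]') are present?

3

[CX3](=O)[OX2H1] is the SMARTS for a carboxylic acid: an sp2 carbon double-bonded to O and single-bonded to an -OH oxygen.
The molecule carries 3 separate instances of a carboxylic acid group (-C(=O)OH) meeting every constraint; each maps to a distinct set of atoms, giving 3 matches.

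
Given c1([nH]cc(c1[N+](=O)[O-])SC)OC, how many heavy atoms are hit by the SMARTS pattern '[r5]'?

5

The query [r5] means: r5 matches atoms in a five-membered ring.
Check the 12 heavy atoms by environment: 1× n (aromatic, in 5-ring) → match; 4× c (aromatic, in 5-ring) → match; 1× S (acyclic) → no; 2× C (acyclic) → no; 1× N (charge +1, acyclic) → no; 1× O (charge -1, acyclic) → no; 2× O (acyclic) → no.
Summing the matching environments: 1 + 4 = 5 matching atoms.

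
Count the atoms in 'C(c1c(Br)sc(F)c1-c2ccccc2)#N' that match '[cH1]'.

5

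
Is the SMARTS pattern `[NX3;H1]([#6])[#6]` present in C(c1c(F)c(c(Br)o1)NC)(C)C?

Yes

The pattern [NX3;H1]([#6])[#6] describes a trivalent nitrogen with one H, bonded to two carbons — a secondary amine.
The molecule carries an N-methylamino group (-NHCH3), whose atoms satisfy every constraint of the query, so the pattern matches.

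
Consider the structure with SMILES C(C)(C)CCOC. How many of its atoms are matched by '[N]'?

0

The query [N] means: uppercase N matches aliphatic (non-aromatic) nitrogen only.
Check the 7 heavy atoms by environment: 6× C → no; 1× O → no.
No environment satisfies the query, so 0 matching atoms.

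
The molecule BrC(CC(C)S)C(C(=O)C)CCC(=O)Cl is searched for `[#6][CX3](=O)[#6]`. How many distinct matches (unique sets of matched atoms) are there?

1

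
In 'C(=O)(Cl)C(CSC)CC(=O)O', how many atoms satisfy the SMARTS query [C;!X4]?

The query [C;!X4] means: aliphatic carbon that does not have four total connections.
Check the 11 heavy atoms by environment: 4× C (X4) → no; 1× S (X2) → no; 2× C (X3) → match; 2× O (X1) → no; 1× Cl (X1) → no; 1× O (X2) → no.
That gives 2 matching atoms.

2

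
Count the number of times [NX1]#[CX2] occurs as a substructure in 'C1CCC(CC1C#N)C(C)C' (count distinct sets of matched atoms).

1

[NX1]#[CX2] is the SMARTS for a nitrile: a nitrogen triple-bonded to a two-connected carbon.
Exactly one fragment in the molecule meets all constraints, giving 1 match.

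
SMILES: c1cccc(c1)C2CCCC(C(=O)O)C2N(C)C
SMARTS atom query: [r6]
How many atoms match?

The query [r6] means: r6 matches atoms in a six-membered ring.
Check the 18 heavy atoms by environment: 6× C (in 6-ring) → match; 3× C (acyclic) → no; 2× O (acyclic) → no; 1× N (acyclic) → no; 6× c (aromatic, in 6-ring) → match.
Summing the matching environments: 6 + 6 = 12 matching atoms.

12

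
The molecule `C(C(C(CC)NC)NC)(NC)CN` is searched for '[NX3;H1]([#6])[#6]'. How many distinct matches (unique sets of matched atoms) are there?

[NX3;H1]([#6])[#6] is the SMARTS for a secondary amine: a trivalent nitrogen with one H, bonded to two carbons.
The molecule carries 3 separate instances of an N-methylamino group (-NHCH3) meeting every constraint; each maps to a distinct set of atoms, giving 3 matches.

3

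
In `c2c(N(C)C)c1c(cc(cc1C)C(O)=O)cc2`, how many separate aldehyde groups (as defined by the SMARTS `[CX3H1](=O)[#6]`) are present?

0

[CX3H1](=O)[#6] is the SMARTS for an aldehyde: an sp2 carbon with one H, double-bonded to O and single-bonded to carbon.
The molecule has a carboxylic acid group (-C(=O)OH), but the carbonyl carbon has H0 and is bonded to O, not H1; nothing else fits, so there are 0 matches.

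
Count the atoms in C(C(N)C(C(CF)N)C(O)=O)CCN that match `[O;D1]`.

2

The query [O;D1] means: aliphatic oxygen bonded to exactly one heavy atom.
Check the 14 heavy atoms by environment: 4× C (D2) → no; 4× C (D3) → no; 1× F (D1) → no; 3× N (D1) → no; 2× O (D1) → match.
That gives 2 matching atoms.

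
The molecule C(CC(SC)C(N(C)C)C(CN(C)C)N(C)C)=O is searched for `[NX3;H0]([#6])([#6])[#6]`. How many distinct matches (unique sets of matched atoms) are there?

3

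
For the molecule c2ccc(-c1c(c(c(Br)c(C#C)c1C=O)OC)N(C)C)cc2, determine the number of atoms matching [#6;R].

12

Check the 22 heavy atoms by environment: 12× c (aromatic, in 6-ring) → match; 6× C (acyclic) → no; 2× O (acyclic) → no; 1× Br (acyclic) → no; 1× N (acyclic) → no.
That gives 12 matching atoms.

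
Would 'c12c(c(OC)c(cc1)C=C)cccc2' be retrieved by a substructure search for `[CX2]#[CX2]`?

No

The pattern [CX2]#[CX2] describes a carbon-carbon triple bond — an alkyne.
The closest candidate here is a vinyl group (-CH=CH2), but the C=C is a double bond; both carbons are CX3, not CX2. No other fragment satisfies the full query, so there is no match.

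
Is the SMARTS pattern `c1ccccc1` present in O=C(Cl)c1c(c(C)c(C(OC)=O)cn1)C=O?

No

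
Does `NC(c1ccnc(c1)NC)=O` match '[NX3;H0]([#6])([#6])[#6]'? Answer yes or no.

No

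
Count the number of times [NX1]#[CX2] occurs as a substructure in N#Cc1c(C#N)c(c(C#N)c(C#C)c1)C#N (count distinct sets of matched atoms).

4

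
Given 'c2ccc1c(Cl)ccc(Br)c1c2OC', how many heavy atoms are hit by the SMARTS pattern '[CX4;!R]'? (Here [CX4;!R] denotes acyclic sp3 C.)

1

The query [CX4;!R] means: aliphatic carbon with four total connections, not in a ring.
Check the 14 heavy atoms by environment: 10× c (aromatic, X3, in 6-ring) → no; 1× O (X2, acyclic) → no; 1× C (X4, acyclic) → match; 1× Cl (X1, acyclic) → no; 1× Br (X1, acyclic) → no.
That gives 1 matching atom.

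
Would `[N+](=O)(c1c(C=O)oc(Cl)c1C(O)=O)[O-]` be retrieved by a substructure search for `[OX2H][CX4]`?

The pattern [OX2H][CX4] describes a hydroxyl oxygen bound to an sp3 (X4) carbon — an aliphatic alcohol.
The closest candidate here is a carboxylic acid group (-C(=O)OH), but the -OH is on a CX3 carbonyl carbon, not a CX4 carbon. No other fragment satisfies the full query, so there is no match.

No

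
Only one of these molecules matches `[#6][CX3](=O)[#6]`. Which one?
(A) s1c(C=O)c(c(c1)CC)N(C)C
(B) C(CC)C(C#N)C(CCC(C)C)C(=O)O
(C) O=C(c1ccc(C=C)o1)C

[#6][CX3](=O)[#6] describes a carbonyl carbon (no H) flanked by two carbons (a ketone).
(A) has an aldehyde (-CHO) but the carbonyl carbon has H1, so it is not flanked by two carbons.
(B) has a carboxylic acid group (-C(=O)OH) but one neighbour of the carbonyl carbon is O, not C.
(C) contains an acetyl/ketone group (-C(=O)CH3), which satisfies every atom and bond constraint.
So the answer is (C).

C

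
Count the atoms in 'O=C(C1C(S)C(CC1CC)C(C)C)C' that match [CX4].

11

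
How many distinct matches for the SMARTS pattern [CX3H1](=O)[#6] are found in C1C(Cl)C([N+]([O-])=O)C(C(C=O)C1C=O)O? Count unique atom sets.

[CX3H1](=O)[#6] is the SMARTS for an aldehyde: an sp2 carbon with one H, double-bonded to O and single-bonded to carbon.
The molecule carries 2 separate instances of an aldehyde (-CHO) meeting every constraint; each maps to a distinct set of atoms, giving 2 matches.

2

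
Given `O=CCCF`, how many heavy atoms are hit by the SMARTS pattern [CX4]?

2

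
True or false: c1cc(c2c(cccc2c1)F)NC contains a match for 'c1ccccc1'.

The pattern c1ccccc1 describes six aromatic carbons in a ring — a benzene ring.
The required atom environment is present in the molecule, so the pattern matches.

True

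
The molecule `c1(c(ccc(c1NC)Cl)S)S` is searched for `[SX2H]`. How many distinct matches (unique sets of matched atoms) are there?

[SX2H] is the SMARTS for a thiol: an aliphatic sulfur with two connections, one being H.
The molecule carries 2 separate instances of a thiol (-SH) meeting every constraint; each maps to a distinct set of atoms, giving 2 matches.

2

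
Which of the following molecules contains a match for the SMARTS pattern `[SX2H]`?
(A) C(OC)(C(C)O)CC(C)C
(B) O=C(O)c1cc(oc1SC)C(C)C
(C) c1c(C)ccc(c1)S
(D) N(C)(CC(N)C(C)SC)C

[SX2H] describes an aliphatic sulfur with two connections, one being H (a thiol).
(A) has a hydroxyl group (-OH) but it is an -OH, not an -SH.
(B) has a methylthio ether (-SCH3) but the sulfur has H0 (bonded to two carbons), not H1.
(C) contains a thiol (-SH), which satisfies every atom and bond constraint.
(D) has a methylthio ether (-SCH3) but the sulfur has H0 (bonded to two carbons), not H1.
So the answer is (C).

C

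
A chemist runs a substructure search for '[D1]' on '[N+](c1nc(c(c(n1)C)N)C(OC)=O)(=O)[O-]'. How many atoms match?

Check the 15 heavy atoms by environment: 2× n (aromatic, D2) → no; 4× c (aromatic, D3) → no; 1× N (charge +1, D3) → no; 1× O (charge -1, D1) → match; 2× O (D1) → match; 1× C (D3) → no; 1× O (D2) → no; 2× C (D1) → match; 1× N (D1) → match.
Summing the matching environments: 1 + 2 + 2 + 1 = 6 matching atoms.

6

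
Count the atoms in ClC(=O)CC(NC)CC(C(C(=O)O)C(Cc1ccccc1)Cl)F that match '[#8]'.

3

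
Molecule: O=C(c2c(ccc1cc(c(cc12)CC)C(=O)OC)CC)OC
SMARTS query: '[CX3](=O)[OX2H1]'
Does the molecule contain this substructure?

No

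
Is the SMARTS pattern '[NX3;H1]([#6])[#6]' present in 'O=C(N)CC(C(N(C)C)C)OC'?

No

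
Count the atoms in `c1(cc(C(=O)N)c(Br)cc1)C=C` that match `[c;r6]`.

6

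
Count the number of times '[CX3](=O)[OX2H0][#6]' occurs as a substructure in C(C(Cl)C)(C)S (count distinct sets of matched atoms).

[CX3](=O)[OX2H0][#6] is the SMARTS for an ester: a carbonyl carbon bonded to an oxygen that is itself bonded to carbon (no H on that O).
No fragment in the molecule satisfies every constraint, giving 0 matches.

0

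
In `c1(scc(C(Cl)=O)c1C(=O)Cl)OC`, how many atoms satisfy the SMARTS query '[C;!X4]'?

Check the 13 heavy atoms by environment: 1× s (aromatic, X2) → no; 4× c (aromatic, X3) → no; 2× C (X3) → match; 2× O (X1) → no; 2× Cl (X1) → no; 1× O (X2) → no; 1× C (X4) → no.
That gives 2 matching atoms.

2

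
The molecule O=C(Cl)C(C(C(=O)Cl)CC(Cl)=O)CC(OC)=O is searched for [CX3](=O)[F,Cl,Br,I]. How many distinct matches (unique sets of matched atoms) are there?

3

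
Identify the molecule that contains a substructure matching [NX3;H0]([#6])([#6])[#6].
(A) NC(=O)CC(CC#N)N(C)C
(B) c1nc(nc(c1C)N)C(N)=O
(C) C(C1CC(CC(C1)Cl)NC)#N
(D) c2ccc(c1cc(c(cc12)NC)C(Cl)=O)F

A

[NX3;H0]([#6])([#6])[#6] describes a trivalent nitrogen with no H, bonded to three carbons (a tertiary amine).
(A) contains a dimethylamino group (-N(CH3)2), which satisfies every atom and bond constraint.
(B) has a primary amino group (-NH2) but the nitrogen has H2, not H0 with three carbons.
(C) has an N-methylamino group (-NHCH3) but the nitrogen still has one H (H1), not H0.
(D) has an N-methylamino group (-NHCH3) but the nitrogen still has one H (H1), not H0.
So the answer is (A).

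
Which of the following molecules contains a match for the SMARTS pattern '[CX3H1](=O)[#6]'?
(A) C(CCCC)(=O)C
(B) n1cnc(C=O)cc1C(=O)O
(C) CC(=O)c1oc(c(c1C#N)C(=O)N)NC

B

[CX3H1](=O)[#6] describes an sp2 carbon with one H, double-bonded to O and single-bonded to carbon (an aldehyde).
(A) has an acetyl/ketone group (-C(=O)CH3) but the carbonyl carbon has H0 (two carbon neighbours), not H1.
(B) contains an aldehyde (-CHO), which satisfies every atom and bond constraint.
(C) has an acetyl/ketone group (-C(=O)CH3) but the carbonyl carbon has H0 (two carbon neighbours), not H1.
So the answer is (B).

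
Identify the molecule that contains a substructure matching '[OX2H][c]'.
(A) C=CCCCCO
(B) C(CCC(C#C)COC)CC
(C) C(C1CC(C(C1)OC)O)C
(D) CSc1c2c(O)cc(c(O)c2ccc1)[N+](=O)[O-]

D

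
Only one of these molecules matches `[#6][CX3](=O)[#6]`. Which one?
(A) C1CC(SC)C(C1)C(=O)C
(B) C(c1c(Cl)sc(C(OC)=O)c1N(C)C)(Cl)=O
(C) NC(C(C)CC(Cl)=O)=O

A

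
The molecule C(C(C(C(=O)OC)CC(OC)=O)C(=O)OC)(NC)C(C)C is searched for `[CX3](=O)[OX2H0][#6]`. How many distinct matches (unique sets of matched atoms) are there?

[CX3](=O)[OX2H0][#6] is the SMARTS for an ester: a carbonyl carbon bonded to an oxygen that is itself bonded to carbon (no H on that O).
The molecule carries 3 separate instances of a methyl-ester group (-C(=O)OCH3) meeting every constraint; each maps to a distinct set of atoms, giving 3 matches.

3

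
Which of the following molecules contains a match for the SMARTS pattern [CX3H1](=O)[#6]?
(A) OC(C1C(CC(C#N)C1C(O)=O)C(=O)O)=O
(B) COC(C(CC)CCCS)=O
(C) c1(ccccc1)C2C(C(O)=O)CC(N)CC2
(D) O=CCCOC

D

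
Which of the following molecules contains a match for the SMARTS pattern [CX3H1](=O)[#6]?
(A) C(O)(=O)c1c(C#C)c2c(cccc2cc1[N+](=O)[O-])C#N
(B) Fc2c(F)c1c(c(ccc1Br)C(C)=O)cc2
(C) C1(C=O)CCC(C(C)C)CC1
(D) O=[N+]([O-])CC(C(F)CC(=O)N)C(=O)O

C

[CX3H1](=O)[#6] describes an sp2 carbon with one H, double-bonded to O and single-bonded to carbon (an aldehyde).
(A) has a carboxylic acid group (-C(=O)OH) but the carbonyl carbon has H0 and is bonded to O, not H1.
(B) has an acetyl/ketone group (-C(=O)CH3) but the carbonyl carbon has H0 (two carbon neighbours), not H1.
(C) contains an aldehyde (-CHO), which satisfies every atom and bond constraint.
(D) has a carboxylic acid group (-C(=O)OH) but the carbonyl carbon has H0 and is bonded to O, not H1.
So the answer is (C).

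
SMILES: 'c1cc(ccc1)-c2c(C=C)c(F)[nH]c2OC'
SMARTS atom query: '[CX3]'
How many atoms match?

2

The query [CX3] means: C with X3: aliphatic carbon with exactly 3 total connections.
Check the 16 heavy atoms by environment: 1× n (aromatic, X3) → no; 10× c (aromatic, X3) → no; 2× C (X3) → match; 1× O (X2) → no; 1× C (X4) → no; 1× F (X1) → no.
That gives 2 matching atoms.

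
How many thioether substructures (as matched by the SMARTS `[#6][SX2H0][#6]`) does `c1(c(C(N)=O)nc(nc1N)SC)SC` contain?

2

[#6][SX2H0][#6] is the SMARTS for a thioether: an aliphatic sulfur bridging two carbons with no H on the sulfur.
The molecule carries 2 separate instances of a methylthio ether (-SCH3) meeting every constraint; each maps to a distinct set of atoms, giving 2 matches.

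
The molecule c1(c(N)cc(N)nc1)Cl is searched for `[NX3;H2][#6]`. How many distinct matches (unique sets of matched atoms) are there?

2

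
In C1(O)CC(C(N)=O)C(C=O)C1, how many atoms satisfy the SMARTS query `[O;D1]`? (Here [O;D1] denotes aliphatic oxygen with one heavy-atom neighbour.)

3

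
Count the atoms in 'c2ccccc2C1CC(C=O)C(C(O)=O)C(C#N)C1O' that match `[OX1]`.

2

The query [OX1] means: aliphatic oxygen with one total connection — typically a carbonyl =O or an oxide.
Check the 20 heavy atoms by environment: 6× C (X4) → no; 2× C (X3) → no; 2× O (X1) → match; 2× O (X2) → no; 6× c (aromatic, X3) → no; 1× C (X2) → no; 1× N (X1) → no.
That gives 2 matching atoms.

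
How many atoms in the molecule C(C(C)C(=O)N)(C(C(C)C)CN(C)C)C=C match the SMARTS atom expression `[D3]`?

6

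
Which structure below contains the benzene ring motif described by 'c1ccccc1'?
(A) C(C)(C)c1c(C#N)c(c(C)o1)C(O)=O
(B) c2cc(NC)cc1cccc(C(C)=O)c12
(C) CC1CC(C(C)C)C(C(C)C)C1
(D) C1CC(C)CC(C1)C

B

c1ccccc1 describes six aromatic carbons in a ring (a benzene ring).
(A) has a methyl group (-CH3) but no six-membered all-carbon aromatic ring is present.
(B) contains the required atom environment, so the pattern matches.
(C) has a methyl group (-CH3) but no six-membered all-carbon aromatic ring is present.
(D) has a methyl group (-CH3) but no six-membered all-carbon aromatic ring is present.
So the answer is (B).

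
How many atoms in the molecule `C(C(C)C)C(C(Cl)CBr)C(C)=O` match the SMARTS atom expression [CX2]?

The query [CX2] means: C with X2: aliphatic carbon with exactly 2 total connections.
Check the 12 heavy atoms by environment: 8× C (X4) → no; 1× Cl (X1) → no; 1× C (X3) → no; 1× O (X1) → no; 1× Br (X1) → no.
No environment satisfies the query, so 0 matching atoms.

0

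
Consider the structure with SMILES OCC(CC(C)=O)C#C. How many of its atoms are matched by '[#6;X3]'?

1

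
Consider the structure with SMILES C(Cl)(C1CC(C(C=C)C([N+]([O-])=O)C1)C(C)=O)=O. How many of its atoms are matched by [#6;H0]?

Check the 17 heavy atoms by environment: 3× C (H2) → no; 5× C (H1) → no; 2× C (H0) → match; 3× O (H0) → no; 1× C (H3) → no; 1× Cl (H0) → no; 1× N (charge +1, H0) → no; 1× O (charge -1, H0) → no.
That gives 2 matching atoms.

2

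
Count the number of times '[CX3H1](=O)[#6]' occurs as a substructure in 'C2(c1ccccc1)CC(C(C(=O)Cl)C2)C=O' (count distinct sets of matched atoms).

1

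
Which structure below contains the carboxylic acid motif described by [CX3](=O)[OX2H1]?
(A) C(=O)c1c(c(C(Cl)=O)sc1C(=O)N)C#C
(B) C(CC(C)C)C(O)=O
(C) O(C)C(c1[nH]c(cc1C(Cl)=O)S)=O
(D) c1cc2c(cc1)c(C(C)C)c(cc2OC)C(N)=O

B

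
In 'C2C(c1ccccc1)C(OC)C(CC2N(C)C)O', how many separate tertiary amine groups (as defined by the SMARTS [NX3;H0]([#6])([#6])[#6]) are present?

[NX3;H0]([#6])([#6])[#6] is the SMARTS for a tertiary amine: a trivalent nitrogen with no H, bonded to three carbons.
Exactly one fragment in the molecule meets all constraints, giving 1 match.

1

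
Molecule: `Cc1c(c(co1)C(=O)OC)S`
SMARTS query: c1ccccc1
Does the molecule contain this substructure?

The pattern c1ccccc1 describes six aromatic carbons in a ring — a benzene ring.
The closest candidate here is a methyl group (-CH3), but no six-membered all-carbon aromatic ring is present. No other fragment satisfies the full query, so there is no match.

No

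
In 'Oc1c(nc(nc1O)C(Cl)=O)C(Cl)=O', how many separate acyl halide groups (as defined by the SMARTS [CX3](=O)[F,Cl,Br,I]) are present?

[CX3](=O)[F,Cl,Br,I] is the SMARTS for an acyl halide: a carbonyl carbon bonded to a halogen.
The molecule carries 2 separate instances of an acyl chloride (-C(=O)Cl) meeting every constraint; each maps to a distinct set of atoms, giving 2 matches.

2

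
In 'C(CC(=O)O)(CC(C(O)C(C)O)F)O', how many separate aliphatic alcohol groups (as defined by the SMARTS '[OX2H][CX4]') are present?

[OX2H][CX4] is the SMARTS for an aliphatic alcohol: a hydroxyl oxygen bound to an sp3 (X4) carbon.
The molecule carries 3 separate instances of a hydroxyl group (-OH) meeting every constraint; each maps to a distinct set of atoms, giving 3 matches.

3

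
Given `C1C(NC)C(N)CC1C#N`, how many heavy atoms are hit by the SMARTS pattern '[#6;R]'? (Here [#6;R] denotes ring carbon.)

The query [#6;R] means: carbon that is part of a ring.
Check the 10 heavy atoms by environment: 5× C (in 5-ring) → match; 3× N (acyclic) → no; 2× C (acyclic) → no.
That gives 5 matching atoms.

5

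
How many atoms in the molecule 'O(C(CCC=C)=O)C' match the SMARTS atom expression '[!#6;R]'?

Check the 8 heavy atoms by environment: 6× C (acyclic) → no; 2× O (acyclic) → no.
No environment satisfies the query, so 0 matching atoms.

0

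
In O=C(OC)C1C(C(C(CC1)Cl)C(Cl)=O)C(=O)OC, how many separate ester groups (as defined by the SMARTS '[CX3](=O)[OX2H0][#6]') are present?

2

[CX3](=O)[OX2H0][#6] is the SMARTS for an ester: a carbonyl carbon bonded to an oxygen that is itself bonded to carbon (no H on that O).
The molecule carries 2 separate instances of a methyl-ester group (-C(=O)OCH3) meeting every constraint; each maps to a distinct set of atoms, giving 2 matches.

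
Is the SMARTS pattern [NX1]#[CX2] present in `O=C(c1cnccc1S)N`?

No

The pattern [NX1]#[CX2] describes a nitrogen triple-bonded to a two-connected carbon — a nitrile.
The closest candidate here is a primary amide (-C(=O)NH2), but the nitrogen is NX3, not NX1. No other fragment satisfies the full query, so there is no match.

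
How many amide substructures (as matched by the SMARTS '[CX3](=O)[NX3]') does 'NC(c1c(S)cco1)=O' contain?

1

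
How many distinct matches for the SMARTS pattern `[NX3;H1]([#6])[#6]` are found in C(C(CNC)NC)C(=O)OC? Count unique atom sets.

[NX3;H1]([#6])[#6] is the SMARTS for a secondary amine: a trivalent nitrogen with one H, bonded to two carbons.
The molecule carries 2 separate instances of an N-methylamino group (-NHCH3) meeting every constraint; each maps to a distinct set of atoms, giving 2 matches.

2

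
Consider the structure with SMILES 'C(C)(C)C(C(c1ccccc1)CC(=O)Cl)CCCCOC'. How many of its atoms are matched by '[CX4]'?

11

The query [CX4] means: C with X4: aliphatic carbon with exactly 4 total connections (bonds + H).
Check the 21 heavy atoms by environment: 11× C (X4) → match; 6× c (aromatic, X3) → no; 1× O (X2) → no; 1× C (X3) → no; 1× O (X1) → no; 1× Cl (X1) → no.
That gives 11 matching atoms.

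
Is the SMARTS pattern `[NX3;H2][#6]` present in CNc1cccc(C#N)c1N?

The pattern [NX3;H2][#6] describes a trivalent nitrogen with two H attached to carbon — a primary amine.
The molecule carries a primary amino group (-NH2), whose atoms satisfy every constraint of the query, so the pattern matches.

Yes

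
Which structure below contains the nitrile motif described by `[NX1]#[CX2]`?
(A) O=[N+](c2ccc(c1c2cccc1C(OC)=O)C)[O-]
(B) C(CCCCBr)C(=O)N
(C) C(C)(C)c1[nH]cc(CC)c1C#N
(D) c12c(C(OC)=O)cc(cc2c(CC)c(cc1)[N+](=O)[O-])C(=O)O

C

[NX1]#[CX2] describes a nitrogen triple-bonded to a two-connected carbon (a nitrile).
(A) has a nitro group (-[N+](=O)[O-]) but there is no C#N triple bond.
(B) has a primary amide (-C(=O)NH2) but the nitrogen is NX3, not NX1.
(C) contains a nitrile (-C#N), which satisfies every atom and bond constraint.
(D) has a nitro group (-[N+](=O)[O-]) but there is no C#N triple bond.
So the answer is (C).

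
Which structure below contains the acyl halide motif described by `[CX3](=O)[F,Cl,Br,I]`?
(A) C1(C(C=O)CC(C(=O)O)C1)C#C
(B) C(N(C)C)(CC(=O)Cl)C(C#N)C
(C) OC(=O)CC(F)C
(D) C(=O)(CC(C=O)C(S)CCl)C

[CX3](=O)[F,Cl,Br,I] describes a carbonyl carbon bonded to a halogen (an acyl halide).
(A) has a carboxylic acid group (-C(=O)OH) but the carbonyl is bonded to -OH, not to a halogen.
(B) contains an acyl chloride (-C(=O)Cl), which satisfies every atom and bond constraint.
(C) has a carboxylic acid group (-C(=O)OH) but the carbonyl is bonded to -OH, not to a halogen.
(D) has a chloro substituent but the Cl is not on a carbonyl carbon.
So the answer is (B).

B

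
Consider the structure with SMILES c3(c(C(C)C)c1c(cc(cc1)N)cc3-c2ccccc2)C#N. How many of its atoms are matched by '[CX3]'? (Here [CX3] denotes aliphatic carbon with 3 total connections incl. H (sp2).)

Check the 22 heavy atoms by environment: 16× c (aromatic, X3) → no; 3× C (X4) → no; 1× N (X3) → no; 1× C (X2) → no; 1× N (X1) → no.
No environment satisfies the query, so 0 matching atoms.

0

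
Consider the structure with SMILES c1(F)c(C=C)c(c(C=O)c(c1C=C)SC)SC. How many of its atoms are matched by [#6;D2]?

3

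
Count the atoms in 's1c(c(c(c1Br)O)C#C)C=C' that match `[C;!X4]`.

Check the 11 heavy atoms by environment: 1× s (aromatic, X2) → no; 4× c (aromatic, X3) → no; 1× Br (X1) → no; 1× O (X2) → no; 2× C (X2) → match; 2× C (X3) → match.
Summing the matching environments: 2 + 2 = 4 matching atoms.

4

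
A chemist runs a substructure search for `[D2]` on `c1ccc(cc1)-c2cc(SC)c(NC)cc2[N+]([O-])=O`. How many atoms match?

9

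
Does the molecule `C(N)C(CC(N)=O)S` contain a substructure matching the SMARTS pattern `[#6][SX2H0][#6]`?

No

The pattern [#6][SX2H0][#6] describes an aliphatic sulfur bridging two carbons with no H on the sulfur — a thioether.
The closest candidate here is a thiol (-SH), but the sulfur has H1, not H0 bridging two carbons. No other fragment satisfies the full query, so there is no match.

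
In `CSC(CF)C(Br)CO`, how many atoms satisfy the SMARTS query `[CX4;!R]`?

The query [CX4;!R] means: aliphatic carbon with four total connections, not in a ring.
Check the 9 heavy atoms by environment: 5× C (X4, acyclic) → match; 1× Br (X1, acyclic) → no; 1× O (X2, acyclic) → no; 1× S (X2, acyclic) → no; 1× F (X1, acyclic) → no.
That gives 5 matching atoms.

5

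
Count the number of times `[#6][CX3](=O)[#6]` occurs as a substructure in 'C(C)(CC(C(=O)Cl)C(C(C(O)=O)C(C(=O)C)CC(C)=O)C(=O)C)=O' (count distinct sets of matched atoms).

[#6][CX3](=O)[#6] is the SMARTS for a ketone: a carbonyl carbon (no H) flanked by two carbons.
The molecule carries 4 separate instances of an acetyl/ketone group (-C(=O)CH3) meeting every constraint; each maps to a distinct set of atoms, giving 4 matches.

4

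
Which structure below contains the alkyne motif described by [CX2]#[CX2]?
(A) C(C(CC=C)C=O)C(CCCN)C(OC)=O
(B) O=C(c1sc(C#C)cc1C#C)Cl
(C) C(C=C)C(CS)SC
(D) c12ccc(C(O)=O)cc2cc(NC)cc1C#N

B

[CX2]#[CX2] describes a carbon-carbon triple bond (an alkyne).
(A) has a vinyl group (-CH=CH2) but the C=C is a double bond; both carbons are CX3, not CX2.
(B) contains an ethynyl group (-C#CH), which satisfies every atom and bond constraint.
(C) has a vinyl group (-CH=CH2) but the C=C is a double bond; both carbons are CX3, not CX2.
(D) has a nitrile (-C#N) but the triple bond is C#N, not C#C.
So the answer is (B).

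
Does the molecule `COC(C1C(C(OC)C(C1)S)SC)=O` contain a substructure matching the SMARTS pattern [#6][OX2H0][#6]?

Yes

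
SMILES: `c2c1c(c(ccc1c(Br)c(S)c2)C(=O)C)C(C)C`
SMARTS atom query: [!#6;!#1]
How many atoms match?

The query [!#6;!#1] means: not carbon and not hydrogen — any heteroatom.
Check the 18 heavy atoms by environment: 10× c (aromatic) → no; 5× C → no; 1× Br → match; 1× O → match; 1× S → match.
Summing the matching environments: 1 + 1 + 1 = 3 matching atoms.

3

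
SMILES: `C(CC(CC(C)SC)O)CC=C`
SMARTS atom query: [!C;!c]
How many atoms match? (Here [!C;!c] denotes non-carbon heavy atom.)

2

Check the 12 heavy atoms by environment: 10× C → no; 1× S → match; 1× O → match.
Summing the matching environments: 1 + 1 = 2 matching atoms.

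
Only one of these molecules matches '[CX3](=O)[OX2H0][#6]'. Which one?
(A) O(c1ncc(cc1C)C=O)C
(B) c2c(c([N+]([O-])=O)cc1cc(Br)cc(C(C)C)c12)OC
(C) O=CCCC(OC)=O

C

[CX3](=O)[OX2H0][#6] describes a carbonyl carbon bonded to an oxygen that is itself bonded to carbon (no H on that O) (an ester).
(A) has a methoxy ether (-OCH3) but the ether oxygen is not adjacent to a C=O carbon.
(B) has a methoxy ether (-OCH3) but the ether oxygen is not adjacent to a C=O carbon.
(C) contains a methyl-ester group (-C(=O)OCH3), which satisfies every atom and bond constraint.
So the answer is (C).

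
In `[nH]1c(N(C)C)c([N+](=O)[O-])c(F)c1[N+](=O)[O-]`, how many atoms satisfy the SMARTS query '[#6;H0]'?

4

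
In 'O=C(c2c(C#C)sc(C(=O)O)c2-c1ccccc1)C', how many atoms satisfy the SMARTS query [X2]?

4

The query [X2] means: any atom with exactly two total connections (bonds + H).
Check the 19 heavy atoms by environment: 1× s (aromatic, X2) → match; 10× c (aromatic, X3) → no; 2× C (X3) → no; 2× O (X1) → no; 1× O (X2) → match; 2× C (X2) → match; 1× C (X4) → no.
Summing the matching environments: 1 + 1 + 2 = 4 matching atoms.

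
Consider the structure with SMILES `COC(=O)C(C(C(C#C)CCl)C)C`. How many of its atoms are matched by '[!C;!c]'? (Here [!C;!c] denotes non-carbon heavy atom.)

The query [!C;!c] means: neither aliphatic nor aromatic carbon — same as [!#6].
Check the 13 heavy atoms by environment: 10× C → no; 2× O → match; 1× Cl → match.
Summing the matching environments: 2 + 1 = 3 matching atoms.

3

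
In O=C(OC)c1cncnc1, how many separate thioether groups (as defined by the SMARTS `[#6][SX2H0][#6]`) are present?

[#6][SX2H0][#6] is the SMARTS for a thioether: an aliphatic sulfur bridging two carbons with no H on the sulfur.
No fragment in the molecule satisfies every constraint, giving 0 matches.

0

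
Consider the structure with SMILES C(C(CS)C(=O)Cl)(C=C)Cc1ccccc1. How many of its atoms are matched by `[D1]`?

4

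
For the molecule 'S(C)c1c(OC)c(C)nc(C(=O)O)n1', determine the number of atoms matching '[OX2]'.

The query [OX2] means: aliphatic oxygen with two total connections — ether, hydroxyl, or ester single-bond O.
Check the 14 heavy atoms by environment: 2× n (aromatic, X2) → no; 4× c (aromatic, X3) → no; 2× O (X2) → match; 3× C (X4) → no; 1× S (X2) → no; 1× C (X3) → no; 1× O (X1) → no.
That gives 2 matching atoms.

2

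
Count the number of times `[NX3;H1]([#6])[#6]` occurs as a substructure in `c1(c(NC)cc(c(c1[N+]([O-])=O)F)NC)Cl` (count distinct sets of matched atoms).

2

[NX3;H1]([#6])[#6] is the SMARTS for a secondary amine: a trivalent nitrogen with one H, bonded to two carbons.
The molecule carries 2 separate instances of an N-methylamino group (-NHCH3) meeting every constraint; each maps to a distinct set of atoms, giving 2 matches.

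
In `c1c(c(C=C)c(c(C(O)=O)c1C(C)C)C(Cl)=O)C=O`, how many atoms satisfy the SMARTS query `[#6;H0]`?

7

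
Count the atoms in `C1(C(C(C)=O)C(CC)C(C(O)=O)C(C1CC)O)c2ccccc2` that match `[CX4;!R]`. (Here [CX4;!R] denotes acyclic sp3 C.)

The query [CX4;!R] means: aliphatic carbon with four total connections, not in a ring.
Check the 23 heavy atoms by environment: 6× C (X4, in 6-ring) → no; 5× C (X4, acyclic) → match; 6× c (aromatic, X3, in 6-ring) → no; 2× C (X3, acyclic) → no; 2× O (X1, acyclic) → no; 2× O (X2, acyclic) → no.
That gives 5 matching atoms.

5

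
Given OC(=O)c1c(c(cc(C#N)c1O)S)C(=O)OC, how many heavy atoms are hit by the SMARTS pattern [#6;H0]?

8

The query [#6;H0] means: any carbon with no attached hydrogen.
Check the 17 heavy atoms by environment: 5× c (aromatic, H0) → match; 1× c (aromatic, H1) → no; 2× O (H1) → no; 3× C (H0) → match; 3× O (H0) → no; 1× C (H3) → no; 1× N (H0) → no; 1× S (H1) → no.
Summing the matching environments: 5 + 3 = 8 matching atoms.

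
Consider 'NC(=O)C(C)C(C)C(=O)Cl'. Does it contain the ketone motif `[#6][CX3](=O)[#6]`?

The pattern [#6][CX3](=O)[#6] describes a carbonyl carbon (no H) flanked by two carbons — a ketone.
The closest candidate here is a primary amide (-C(=O)NH2), but one neighbour of the carbonyl carbon is N, not C. No other fragment satisfies the full query, so there is no match.

No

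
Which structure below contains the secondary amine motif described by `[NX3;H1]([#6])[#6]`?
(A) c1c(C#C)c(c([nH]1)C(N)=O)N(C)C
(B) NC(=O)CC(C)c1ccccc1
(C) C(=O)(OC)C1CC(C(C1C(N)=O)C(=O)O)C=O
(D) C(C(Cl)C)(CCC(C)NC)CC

[NX3;H1]([#6])[#6] describes a trivalent nitrogen with one H, bonded to two carbons (a secondary amine).
(A) has a dimethylamino group (-N(CH3)2) but the nitrogen has H0, not H1.
(B) has a primary amide (-C(=O)NH2) but the -C(=O)NH2 nitrogen has H2, not H1.
(C) has a primary amide (-C(=O)NH2) but the -C(=O)NH2 nitrogen has H2, not H1.
(D) contains an N-methylamino group (-NHCH3), which satisfies every atom and bond constraint.
So the answer is (D).

D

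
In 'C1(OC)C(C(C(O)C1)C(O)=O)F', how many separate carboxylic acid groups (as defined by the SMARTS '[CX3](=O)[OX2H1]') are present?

1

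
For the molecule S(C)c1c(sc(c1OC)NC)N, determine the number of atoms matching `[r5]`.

The query [r5] means: r5 matches atoms in a five-membered ring.
Check the 12 heavy atoms by environment: 1× s (aromatic, in 5-ring) → match; 4× c (aromatic, in 5-ring) → match; 1× O (acyclic) → no; 3× C (acyclic) → no; 1× S (acyclic) → no; 2× N (acyclic) → no.
Summing the matching environments: 1 + 4 = 5 matching atoms.

5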